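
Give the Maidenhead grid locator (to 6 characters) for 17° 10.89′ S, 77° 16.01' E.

Add 180° to longitude and 90° to latitude: 257.2668, 72.8185.
Field: 257.2668/20 → 12 → M, 72.8185/10 → 7 → H; chars MH.
Square: 17.2668/2 → 8, 2.8185/1 → 2; chars 82.
Subsquare: 1.2668/0.0833333 → 15 → p, 0.8185/0.0416667 → 19 → t; chars pt.

MH82pt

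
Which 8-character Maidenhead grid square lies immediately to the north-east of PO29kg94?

PO29lg05

Longitude extended square 9; +1 → 10, wraps to 0, carry into subsquare.
Longitude subsquare k = 10; +1 → 11 = l.
Latitude extended square 4; +1 → 5.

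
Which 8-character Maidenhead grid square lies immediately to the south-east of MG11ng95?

MG11og04

Longitude extended square 9; +1 → 10, wraps to 0, carry into subsquare.
Longitude subsquare n = 13; +1 → 14 = o.
Latitude extended square 5; −1 → 4.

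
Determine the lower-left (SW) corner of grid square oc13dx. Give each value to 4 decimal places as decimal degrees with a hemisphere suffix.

66.0417° S, 102.2500° E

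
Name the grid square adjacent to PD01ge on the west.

PD01fe

Longitude subsquare g = 6; −1 → 5 = f.
The latitude characters are unchanged.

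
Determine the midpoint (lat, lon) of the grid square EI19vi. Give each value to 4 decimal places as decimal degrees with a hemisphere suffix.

0.6458° S, 96.2083° W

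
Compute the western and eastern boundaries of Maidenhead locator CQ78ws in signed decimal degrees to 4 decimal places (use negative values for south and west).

-124.1667, -124.0833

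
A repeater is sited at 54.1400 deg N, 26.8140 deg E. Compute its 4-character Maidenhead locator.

KO34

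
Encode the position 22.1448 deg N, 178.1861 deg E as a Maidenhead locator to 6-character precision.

Shift to the Maidenhead origin (180°W, 90°S): lon 358.1861, lat 112.1448.
Field: lon ⌊358.1861/20⌋ = 17 → R; lat ⌊112.1448/10⌋ = 11 → L.
Square: lon ⌊18.1861/2⌋ = 9; lat ⌊2.1448/1⌋ = 2.
Subsquare: lon ⌊0.1861/0.0833333⌋ = 2 → c; lat ⌊0.1448/0.0416667⌋ = 3 → d.

RL92cd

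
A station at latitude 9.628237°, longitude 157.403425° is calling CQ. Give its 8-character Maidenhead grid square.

QJ89qp80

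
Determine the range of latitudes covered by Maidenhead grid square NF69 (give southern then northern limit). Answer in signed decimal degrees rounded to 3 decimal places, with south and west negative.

Field N=13, F=5: +13·20° lon, +5·10° lat → SW at lon 80°, lat -40°.
Square 6, 9: +6·2° lon, +9·1° lat → SW at lon 92°, lat -31°.
Cell spans 2° lon × 1° lat.
south -31.000, north -30.000.

-31.000, -30.000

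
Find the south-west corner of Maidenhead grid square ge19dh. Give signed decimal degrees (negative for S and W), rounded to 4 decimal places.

-40.7083, -57.7500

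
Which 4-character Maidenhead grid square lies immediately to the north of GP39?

GQ30

Latitude square 9; +1 → 10, wraps to 0, carry into field.
Latitude field P = 15; +1 → 16 = Q.
The longitude characters are unchanged.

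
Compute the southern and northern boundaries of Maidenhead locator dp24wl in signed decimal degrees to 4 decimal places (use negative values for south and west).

64.4583, 64.5000

Field D=3, P=15: +3·20° lon, +15·10° lat → SW at lon -120°, lat 60°.
Square 2, 4: +2·2° lon, +4·1° lat → SW at lon -116°, lat 64°.
Subsquare w=22, l=11: +22·0.0833333° lon, +11·0.0416667° lat → SW at lon -114.167°, lat 64.4583°.
Cell spans 0.0833333° lon × 0.0416667° lat.
south 64.4583, north 64.5000.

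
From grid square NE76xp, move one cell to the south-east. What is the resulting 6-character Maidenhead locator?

NE86ao

Longitude subsquare x = 23; +1 → 24, wraps to 0 = a, carry into square.
Longitude square 7; +1 → 8.
Latitude subsquare p = 15; −1 → 14 = o.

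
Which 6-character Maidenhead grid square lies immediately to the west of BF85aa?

BF75xa

Longitude subsquare a = 0; −1 → -1, wraps to 23 = x, carry into square.
Longitude square 8; −1 → 7.
The latitude characters are unchanged.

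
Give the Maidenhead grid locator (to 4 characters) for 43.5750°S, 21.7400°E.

KE06

Add 180° to longitude and 90° to latitude: 201.74, 46.42.
Field (20°×10°, letters A–R): lon ⌊201.74/20⌋ = 10 → K; lat ⌊46.42/10⌋ = 4 → E.
Square (2°×1°, digits 0–9): lon ⌊1.74/2⌋ = 0; lat ⌊6.42/1⌋ = 6.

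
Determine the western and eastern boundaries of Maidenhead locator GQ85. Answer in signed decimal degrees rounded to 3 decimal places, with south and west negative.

-44.000, -42.000

Field G=6, Q=16: +6·20° lon, +16·10° lat → SW at lon -60°, lat 70°.
Square 8, 5: +8·2° lon, +5·1° lat → SW at lon -44°, lat 75°.
Cell spans 2° lon × 1° lat.
west -44.000, east -42.000.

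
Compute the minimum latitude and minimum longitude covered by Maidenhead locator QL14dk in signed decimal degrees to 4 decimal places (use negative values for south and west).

Field Q=16, L=11: +16·20° lon, +11·10° lat → SW at lon 140°, lat 20°.
Square 1, 4: +1·2° lon, +4·1° lat → SW at lon 142°, lat 24°.
Subsquare d=3, k=10: +3·0.0833333° lon, +10·0.0416667° lat → SW at lon 142.25°, lat 24.4167°.
latitude 24.4167, longitude 142.2500.

24.4167, 142.2500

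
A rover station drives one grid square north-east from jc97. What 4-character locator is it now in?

KC08

Longitude square 9; +1 → 10, wraps to 0, carry into field.
Longitude field J = 9; +1 → 10 = K.
Latitude square 7; +1 → 8.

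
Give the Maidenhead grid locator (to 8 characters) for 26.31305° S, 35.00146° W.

Add 180° to longitude and 90° to latitude: 144.99854, 63.68695.
Field: lon ⌊144.99854/20⌋ = 7 → H; lat ⌊63.68695/10⌋ = 6 → G.
Square: lon ⌊4.99854/2⌋ = 2; lat ⌊3.68695/1⌋ = 3.
Subsquare: lon ⌊0.99854/0.0833333⌋ = 11 → l; lat ⌊0.68695/0.0416667⌋ = 16 → q.
Extended square: lon ⌊0.08187/0.00833333⌋ = 9; lat ⌊0.02028/0.00416667⌋ = 4.

HG23lq94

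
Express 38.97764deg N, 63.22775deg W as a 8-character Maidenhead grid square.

FM88jx24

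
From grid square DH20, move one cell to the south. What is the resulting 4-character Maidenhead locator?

Latitude square 0; −1 → -1, wraps to 9, carry into field.
Latitude field H = 7; −1 → 6 = G.
The longitude characters are unchanged.

DG29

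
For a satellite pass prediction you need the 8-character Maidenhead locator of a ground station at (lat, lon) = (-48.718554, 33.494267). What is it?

KE61rg97

Shift to the Maidenhead origin (180°W, 90°S): lon 213.49427, lat 41.28145.
Field (20°×10°, letters A–R): 213.49427/20 → 10 → K, 41.28145/10 → 4 → E; chars KE.
Square (2°×1°, digits 0–9): 13.49427/2 → 6, 1.28145/1 → 1; chars 61.
Subsquare (5′×2.5′, letters a–x): 1.49427/0.0833333 → 17 → r, 0.28145/0.0416667 → 6 → g; chars rg.
Extended square (30″×15″, digits 0–9): 0.07760/0.00833333 → 9, 0.03145/0.00416667 → 7; chars 97.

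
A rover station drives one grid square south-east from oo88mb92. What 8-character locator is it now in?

Longitude extended square 9; +1 → 10, wraps to 0, carry into subsquare.
Longitude subsquare m = 12; +1 → 13 = n.
Latitude extended square 2; −1 → 1.

OO88nb01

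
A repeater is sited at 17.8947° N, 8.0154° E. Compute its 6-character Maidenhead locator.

JK47av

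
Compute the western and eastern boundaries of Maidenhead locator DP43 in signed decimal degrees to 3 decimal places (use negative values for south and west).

Field D=3, P=15: +3·20° lon, +15·10° lat → SW at lon -120°, lat 60°.
Square 4, 3: +4·2° lon, +3·1° lat → SW at lon -112°, lat 63°.
Cell spans 2° lon × 1° lat.
west -112.000, east -110.000.

-112.000, -110.000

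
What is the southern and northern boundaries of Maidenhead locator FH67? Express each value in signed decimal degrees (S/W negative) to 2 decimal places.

-13.00, -12.00

Field F=5, H=7: +5·20° lon, +7·10° lat → SW at lon -80°, lat -20°.
Square 6, 7: +6·2° lon, +7·1° lat → SW at lon -68°, lat -13°.
Cell spans 2° lon × 1° lat.
south -13.00, north -12.00.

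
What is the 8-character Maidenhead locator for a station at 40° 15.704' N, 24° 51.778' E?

KN20kg32

Shift to the Maidenhead origin (180°W, 90°S): lon 204.86297, lat 130.26173.
Field: 204.86297/20 → 10 → K, 130.26173/10 → 13 → N; chars KN.
Square: 4.86297/2 → 2, 0.26173/1 → 0; chars 20.
Subsquare: 0.86297/0.0833333 → 10 → k, 0.26173/0.0416667 → 6 → g; chars kg.
Extended square: 0.02963/0.00833333 → 3, 0.01173/0.00416667 → 2; chars 32.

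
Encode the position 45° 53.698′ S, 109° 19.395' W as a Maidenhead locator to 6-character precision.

DE54ic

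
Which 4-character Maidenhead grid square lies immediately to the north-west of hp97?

Longitude square 9; −1 → 8.
Latitude square 7; +1 → 8.

HP88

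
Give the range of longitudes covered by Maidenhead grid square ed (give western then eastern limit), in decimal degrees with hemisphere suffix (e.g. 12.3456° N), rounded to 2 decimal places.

100.00° W, 80.00° W

Field E=4, D=3: +4·20° lon, +3·10° lat → SW at lon -100°, lat -60°.
Cell spans 20° lon × 10° lat.
west 100.00° W, east 80.00° W.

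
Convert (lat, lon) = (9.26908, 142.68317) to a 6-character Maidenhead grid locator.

QJ19ig

Add 180° to longitude and 90° to latitude: 322.6832, 99.2691.
Field (20°×10°, letters A–R): 322.6832/20 → 16 → Q, 99.2691/10 → 9 → J; chars QJ.
Square (2°×1°, digits 0–9): 2.6832/2 → 1, 9.2691/1 → 9; chars 19.
Subsquare (5′×2.5′, letters a–x): 0.6832/0.0833333 → 8 → i, 0.2691/0.0416667 → 6 → g; chars ig.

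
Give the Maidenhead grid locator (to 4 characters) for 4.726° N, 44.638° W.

Add 180° to longitude and 90° to latitude: 135.36, 94.73.
Field: 135.36/20 → 6 → G, 94.73/10 → 9 → J; chars GJ.
Square: 15.36/2 → 7, 4.73/1 → 4; chars 74.

GJ74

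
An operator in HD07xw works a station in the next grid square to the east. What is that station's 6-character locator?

Longitude subsquare x = 23; +1 → 24, wraps to 0 = a, carry into square.
Longitude square 0; +1 → 1.
The latitude characters are unchanged.

HD17aw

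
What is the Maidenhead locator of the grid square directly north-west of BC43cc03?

BC43bc94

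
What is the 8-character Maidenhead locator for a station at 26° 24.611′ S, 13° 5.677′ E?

JG63no11

Shift to the Maidenhead origin (180°W, 90°S): lon 193.09462, lat 63.58982.
Field: 193.09462/20 → 9 → J, 63.58982/10 → 6 → G; chars JG.
Square: 13.09462/2 → 6, 3.58982/1 → 3; chars 63.
Subsquare: 1.09462/0.0833333 → 13 → n, 0.58982/0.0416667 → 14 → o; chars no.
Extended square: 0.01128/0.00833333 → 1, 0.00648/0.00416667 → 1; chars 11.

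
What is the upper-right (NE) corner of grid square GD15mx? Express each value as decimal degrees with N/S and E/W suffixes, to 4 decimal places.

54.0000° S, 56.9167° W

Field G=6, D=3: +6·20° lon, +3·10° lat → SW at lon -60°, lat -60°.
Square 1, 5: +1·2° lon, +5·1° lat → SW at lon -58°, lat -55°.
Subsquare m=12, x=23: +12·0.0833333° lon, +23·0.0416667° lat → SW at lon -57°, lat -54.0417°.
Cell spans 0.0833333° lon × 0.0416667° lat. NE corner is SW corner plus one full cell.
latitude 54.0000° S, longitude 56.9167° W.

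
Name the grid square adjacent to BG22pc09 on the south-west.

BG22oc98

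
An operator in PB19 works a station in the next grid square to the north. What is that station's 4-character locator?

PC10

Latitude square 9; +1 → 10, wraps to 0, carry into field.
Latitude field B = 1; +1 → 2 = C.
The longitude characters are unchanged.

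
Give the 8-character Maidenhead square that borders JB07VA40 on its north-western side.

JB07va31

Longitude extended square 4; −1 → 3.
Latitude extended square 0; +1 → 1.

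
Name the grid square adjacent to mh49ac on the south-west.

MH39xb

Longitude subsquare a = 0; −1 → -1, wraps to 23 = x, carry into square.
Longitude square 4; −1 → 3.
Latitude subsquare c = 2; −1 → 1 = b.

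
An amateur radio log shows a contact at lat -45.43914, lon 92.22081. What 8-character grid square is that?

NE64cn64

Add 180° to longitude and 90° to latitude: 272.22081, 44.56086.
Field: lon ⌊272.22081/20⌋ = 13 → N; lat ⌊44.56086/10⌋ = 4 → E.
Square: lon ⌊12.22081/2⌋ = 6; lat ⌊4.56086/1⌋ = 4.
Subsquare: lon ⌊0.22081/0.0833333⌋ = 2 → c; lat ⌊0.56086/0.0416667⌋ = 13 → n.
Extended square: lon ⌊0.05414/0.00833333⌋ = 6; lat ⌊0.01919/0.00416667⌋ = 4.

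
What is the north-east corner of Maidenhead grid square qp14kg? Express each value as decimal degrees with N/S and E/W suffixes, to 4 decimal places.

64.2917° N, 142.9167° E

Field Q=16, P=15: +16·20° lon, +15·10° lat → SW at lon 140°, lat 60°.
Square 1, 4: +1·2° lon, +4·1° lat → SW at lon 142°, lat 64°.
Subsquare k=10, g=6: +10·0.0833333° lon, +6·0.0416667° lat → SW at lon 142.833°, lat 64.25°.
Cell spans 0.0833333° lon × 0.0416667° lat. NE corner is SW corner plus one full cell.
latitude 64.2917° N, longitude 142.9167° E.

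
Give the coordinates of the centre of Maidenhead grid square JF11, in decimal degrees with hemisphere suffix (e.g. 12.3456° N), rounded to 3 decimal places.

38.500° S, 3.000° E

Field J=9, F=5: +9·20° lon, +5·10° lat → SW at lon 0°, lat -40°.
Square 1, 1: +1·2° lon, +1·1° lat → SW at lon 2°, lat -39°.
Cell spans 2° lon × 1° lat. Centre is SW corner plus half of each.
latitude 38.500° S, longitude 3.000° E.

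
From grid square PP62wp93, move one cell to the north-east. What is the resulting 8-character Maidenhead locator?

PP62xp04

Longitude extended square 9; +1 → 10, wraps to 0, carry into subsquare.
Longitude subsquare w = 22; +1 → 23 = x.
Latitude extended square 3; +1 → 4.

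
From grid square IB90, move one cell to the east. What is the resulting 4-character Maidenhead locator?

JB00

Longitude square 9; +1 → 10, wraps to 0, carry into field.
Longitude field I = 8; +1 → 9 = J.
The latitude characters are unchanged.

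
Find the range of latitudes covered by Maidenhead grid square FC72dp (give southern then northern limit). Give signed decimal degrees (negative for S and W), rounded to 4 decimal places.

-67.3750, -67.3333

Field F=5, C=2: +5·20° lon, +2·10° lat → SW at lon -80°, lat -70°.
Square 7, 2: +7·2° lon, +2·1° lat → SW at lon -66°, lat -68°.
Subsquare d=3, p=15: +3·0.0833333° lon, +15·0.0416667° lat → SW at lon -65.75°, lat -67.375°.
Cell spans 0.0833333° lon × 0.0416667° lat.
south -67.3750, north -67.3333.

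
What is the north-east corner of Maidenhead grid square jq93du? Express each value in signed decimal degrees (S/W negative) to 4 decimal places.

73.8750, 18.3333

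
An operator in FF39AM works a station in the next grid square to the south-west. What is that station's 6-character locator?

FF29xl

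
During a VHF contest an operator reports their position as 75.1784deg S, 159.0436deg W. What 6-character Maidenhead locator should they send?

BB04lt

Shift to the Maidenhead origin (180°W, 90°S): lon 20.9564, lat 14.8216.
Field: 20.9564/20 → 1 → B, 14.8216/10 → 1 → B; chars BB.
Square: 0.9564/2 → 0, 4.8216/1 → 4; chars 04.
Subsquare: 0.9564/0.0833333 → 11 → l, 0.8216/0.0416667 → 19 → t; chars lt.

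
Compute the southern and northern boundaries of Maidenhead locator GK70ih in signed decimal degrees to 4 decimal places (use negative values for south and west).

Field G=6, K=10: +6·20° lon, +10·10° lat → SW at lon -60°, lat 10°.
Square 7, 0: +7·2° lon, +0·1° lat → SW at lon -46°, lat 10°.
Subsquare i=8, h=7: +8·0.0833333° lon, +7·0.0416667° lat → SW at lon -45.3333°, lat 10.2917°.
Cell spans 0.0833333° lon × 0.0416667° lat.
south 10.2917, north 10.3333.

10.2917, 10.3333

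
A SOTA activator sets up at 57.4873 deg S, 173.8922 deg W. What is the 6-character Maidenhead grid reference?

AD32bm

Shift to the Maidenhead origin (180°W, 90°S): lon 6.1078, lat 32.5127.
Field: lon ⌊6.1078/20⌋ = 0 → A; lat ⌊32.5127/10⌋ = 3 → D.
Square: lon ⌊6.1078/2⌋ = 3; lat ⌊2.5127/1⌋ = 2.
Subsquare: lon ⌊0.1078/0.0833333⌋ = 1 → b; lat ⌊0.5127/0.0416667⌋ = 12 → m.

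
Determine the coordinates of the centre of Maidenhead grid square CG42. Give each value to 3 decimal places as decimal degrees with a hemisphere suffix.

Field C=2, G=6: +2·20° lon, +6·10° lat → SW at lon -140°, lat -30°.
Square 4, 2: +4·2° lon, +2·1° lat → SW at lon -132°, lat -28°.
Cell spans 2° lon × 1° lat. Centre is SW corner plus half of each.
latitude 27.500° S, longitude 131.000° W.

27.500° S, 131.000° W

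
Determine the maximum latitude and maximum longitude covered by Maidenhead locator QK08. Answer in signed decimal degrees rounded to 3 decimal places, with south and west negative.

Field Q=16, K=10: +16·20° lon, +10·10° lat → SW at lon 140°, lat 10°.
Square 0, 8: +0·2° lon, +8·1° lat → SW at lon 140°, lat 18°.
Cell spans 2° lon × 1° lat. NE corner is SW corner plus one full cell.
latitude 19.000, longitude 142.000.

19.000, 142.000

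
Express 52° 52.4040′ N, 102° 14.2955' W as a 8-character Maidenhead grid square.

DO82vu19

Offset from 180°W / 90°S: lon 77.76174°, lat 142.87340°.
Field (20°×10°, letters A–R): lon ⌊77.76174/20⌋ = 3 → D; lat ⌊142.87340/10⌋ = 14 → O.
Square (2°×1°, digits 0–9): lon ⌊17.76174/2⌋ = 8; lat ⌊2.87340/1⌋ = 2.
Subsquare (5′×2.5′, letters a–x): lon ⌊1.76174/0.0833333⌋ = 21 → v; lat ⌊0.87340/0.0416667⌋ = 20 → u.
Extended square (30″×15″, digits 0–9): lon ⌊0.01174/0.00833333⌋ = 1; lat ⌊0.04007/0.00416667⌋ = 9.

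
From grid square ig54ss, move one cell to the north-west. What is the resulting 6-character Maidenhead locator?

IG54rt

Longitude subsquare s = 18; −1 → 17 = r.
Latitude subsquare s = 18; +1 → 19 = t.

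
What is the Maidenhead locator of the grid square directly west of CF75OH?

Longitude subsquare o = 14; −1 → 13 = n.
The latitude characters are unchanged.

CF75nh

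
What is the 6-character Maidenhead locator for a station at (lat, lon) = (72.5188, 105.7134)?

OQ22um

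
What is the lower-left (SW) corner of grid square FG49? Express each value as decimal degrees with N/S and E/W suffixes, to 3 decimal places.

Field F=5, G=6: +5·20° lon, +6·10° lat → SW at lon -80°, lat -30°.
Square 4, 9: +4·2° lon, +9·1° lat → SW at lon -72°, lat -21°.
latitude 21.000° S, longitude 72.000° W.

21.000° S, 72.000° W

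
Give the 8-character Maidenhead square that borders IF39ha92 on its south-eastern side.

Longitude extended square 9; +1 → 10, wraps to 0, carry into subsquare.
Longitude subsquare h = 7; +1 → 8 = i.
Latitude extended square 2; −1 → 1.

IF39ia01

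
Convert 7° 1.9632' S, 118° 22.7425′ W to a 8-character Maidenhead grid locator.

DI02tx42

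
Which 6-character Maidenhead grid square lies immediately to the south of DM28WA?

Latitude subsquare a = 0; −1 → -1, wraps to 23 = x, carry into square.
Latitude square 8; −1 → 7.
The longitude characters are unchanged.

DM27wx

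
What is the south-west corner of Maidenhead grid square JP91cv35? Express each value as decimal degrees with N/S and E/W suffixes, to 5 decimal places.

61.89583° N, 18.19167° E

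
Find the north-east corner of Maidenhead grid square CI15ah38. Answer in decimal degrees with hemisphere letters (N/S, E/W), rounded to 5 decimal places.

4.67083° S, 137.96667° W

Field C=2, I=8: +2·20° lon, +8·10° lat → SW at lon -140°, lat -10°.
Square 1, 5: +1·2° lon, +5·1° lat → SW at lon -138°, lat -5°.
Subsquare a=0, h=7: +0·0.0833333° lon, +7·0.0416667° lat → SW at lon -138°, lat -4.70833°.
Extended square 3, 8: +3·0.00833333° lon, +8·0.00416667° lat → SW at lon -137.975°, lat -4.675°.
Cell spans 0.00833333° lon × 0.00416667° lat. NE corner is SW corner plus one full cell.
latitude 4.67083° S, longitude 137.96667° W.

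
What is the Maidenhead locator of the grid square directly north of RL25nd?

Latitude subsquare d = 3; +1 → 4 = e.
The longitude characters are unchanged.

RL25ne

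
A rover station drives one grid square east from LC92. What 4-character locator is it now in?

MC02

Longitude square 9; +1 → 10, wraps to 0, carry into field.
Longitude field L = 11; +1 → 12 = M.
The latitude characters are unchanged.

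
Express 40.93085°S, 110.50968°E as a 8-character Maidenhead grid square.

OE59gb16

Add 180° to longitude and 90° to latitude: 290.50968, 49.06915.
Field (20°×10°, letters A–R): lon ⌊290.50968/20⌋ = 14 → O; lat ⌊49.06915/10⌋ = 4 → E.
Square (2°×1°, digits 0–9): lon ⌊10.50968/2⌋ = 5; lat ⌊9.06915/1⌋ = 9.
Subsquare (5′×2.5′, letters a–x): lon ⌊0.50968/0.0833333⌋ = 6 → g; lat ⌊0.06915/0.0416667⌋ = 1 → b.
Extended square (30″×15″, digits 0–9): lon ⌊0.00968/0.00833333⌋ = 1; lat ⌊0.02748/0.00416667⌋ = 6.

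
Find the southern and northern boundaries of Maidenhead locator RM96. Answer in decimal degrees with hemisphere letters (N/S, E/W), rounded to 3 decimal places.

36.000° N, 37.000° N

Field R=17, M=12: +17·20° lon, +12·10° lat → SW at lon 160°, lat 30°.
Square 9, 6: +9·2° lon, +6·1° lat → SW at lon 178°, lat 36°.
Cell spans 2° lon × 1° lat.
south 36.000° N, north 37.000° N.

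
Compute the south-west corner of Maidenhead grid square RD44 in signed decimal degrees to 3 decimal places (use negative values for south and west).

-56.000, 168.000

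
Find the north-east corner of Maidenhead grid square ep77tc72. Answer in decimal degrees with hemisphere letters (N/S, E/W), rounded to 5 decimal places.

Field E=4, P=15: +4·20° lon, +15·10° lat → SW at lon -100°, lat 60°.
Square 7, 7: +7·2° lon, +7·1° lat → SW at lon -86°, lat 67°.
Subsquare t=19, c=2: +19·0.0833333° lon, +2·0.0416667° lat → SW at lon -84.4167°, lat 67.0833°.
Extended square 7, 2: +7·0.00833333° lon, +2·0.00416667° lat → SW at lon -84.3583°, lat 67.0917°.
Cell spans 0.00833333° lon × 0.00416667° lat. NE corner is SW corner plus one full cell.
latitude 67.09583° N, longitude 84.35000° W.

67.09583° N, 84.35000° W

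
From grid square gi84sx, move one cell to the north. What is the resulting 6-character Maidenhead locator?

GI85sa

Latitude subsquare x = 23; +1 → 24, wraps to 0 = a, carry into square.
Latitude square 4; +1 → 5.
The longitude characters are unchanged.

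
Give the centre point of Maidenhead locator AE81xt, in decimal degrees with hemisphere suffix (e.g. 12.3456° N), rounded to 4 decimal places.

48.1875° S, 162.0417° W

Field A=0, E=4: +0·20° lon, +4·10° lat → SW at lon -180°, lat -50°.
Square 8, 1: +8·2° lon, +1·1° lat → SW at lon -164°, lat -49°.
Subsquare x=23, t=19: +23·0.0833333° lon, +19·0.0416667° lat → SW at lon -162.083°, lat -48.2083°.
Cell spans 0.0833333° lon × 0.0416667° lat. Centre is SW corner plus half of each.
latitude 48.1875° S, longitude 162.0417° W.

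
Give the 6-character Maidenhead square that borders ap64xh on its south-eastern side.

AP74ag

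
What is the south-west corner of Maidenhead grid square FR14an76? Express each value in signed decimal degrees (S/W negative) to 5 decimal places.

84.56667, -77.94167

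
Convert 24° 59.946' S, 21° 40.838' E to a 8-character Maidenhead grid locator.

KG05ua10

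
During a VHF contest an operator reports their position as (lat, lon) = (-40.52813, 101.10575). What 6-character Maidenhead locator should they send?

OE09nl

Shift to the Maidenhead origin (180°W, 90°S): lon 281.1058, lat 49.4719.
Field: 281.1058/20 → 14 → O, 49.4719/10 → 4 → E; chars OE.
Square: 1.1058/2 → 0, 9.4719/1 → 9; chars 09.
Subsquare: 1.1058/0.0833333 → 13 → n, 0.4719/0.0416667 → 11 → l; chars nl.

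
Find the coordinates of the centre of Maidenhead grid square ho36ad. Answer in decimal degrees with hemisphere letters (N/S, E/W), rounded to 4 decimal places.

56.1458° N, 33.9583° W

Field H=7, O=14: +7·20° lon, +14·10° lat → SW at lon -40°, lat 50°.
Square 3, 6: +3·2° lon, +6·1° lat → SW at lon -34°, lat 56°.
Subsquare a=0, d=3: +0·0.0833333° lon, +3·0.0416667° lat → SW at lon -34°, lat 56.125°.
Cell spans 0.0833333° lon × 0.0416667° lat. Centre is SW corner plus half of each.
latitude 56.1458° N, longitude 33.9583° W.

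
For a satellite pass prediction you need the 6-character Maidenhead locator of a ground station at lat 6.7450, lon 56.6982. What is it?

LJ86ir

Offset from 180°W / 90°S: lon 236.6982°, lat 96.7450°.
Field: lon ⌊236.6982/20⌋ = 11 → L; lat ⌊96.7450/10⌋ = 9 → J.
Square: lon ⌊16.6982/2⌋ = 8; lat ⌊6.7450/1⌋ = 6.
Subsquare: lon ⌊0.6982/0.0833333⌋ = 8 → i; lat ⌊0.7450/0.0416667⌋ = 17 → r.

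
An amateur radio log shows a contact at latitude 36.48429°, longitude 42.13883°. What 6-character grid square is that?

LM16bl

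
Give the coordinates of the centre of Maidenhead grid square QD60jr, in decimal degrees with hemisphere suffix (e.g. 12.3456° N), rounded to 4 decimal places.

Field Q=16, D=3: +16·20° lon, +3·10° lat → SW at lon 140°, lat -60°.
Square 6, 0: +6·2° lon, +0·1° lat → SW at lon 152°, lat -60°.
Subsquare j=9, r=17: +9·0.0833333° lon, +17·0.0416667° lat → SW at lon 152.75°, lat -59.2917°.
Cell spans 0.0833333° lon × 0.0416667° lat. Centre is SW corner plus half of each.
latitude 59.2708° S, longitude 152.7917° E.

59.2708° S, 152.7917° E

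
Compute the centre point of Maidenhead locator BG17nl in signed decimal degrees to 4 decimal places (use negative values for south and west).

-22.5208, -156.8750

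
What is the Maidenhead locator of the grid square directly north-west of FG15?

FG06

Longitude square 1; −1 → 0.
Latitude square 5; +1 → 6.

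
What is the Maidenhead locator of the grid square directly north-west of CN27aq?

CN17xr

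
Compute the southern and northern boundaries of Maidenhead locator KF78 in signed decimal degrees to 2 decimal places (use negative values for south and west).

-32.00, -31.00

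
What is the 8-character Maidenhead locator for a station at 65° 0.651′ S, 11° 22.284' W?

IC44hx57

Offset from 180°W / 90°S: lon 168.62860°, lat 24.98915°.
Field: 168.62860/20 → 8 → I, 24.98915/10 → 2 → C; chars IC.
Square: 8.62860/2 → 4, 4.98915/1 → 4; chars 44.
Subsquare: 0.62860/0.0833333 → 7 → h, 0.98915/0.0416667 → 23 → x; chars hx.
Extended square: 0.04527/0.00833333 → 5, 0.03082/0.00416667 → 7; chars 57.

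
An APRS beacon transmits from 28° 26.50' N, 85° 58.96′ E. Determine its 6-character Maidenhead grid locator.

Shift to the Maidenhead origin (180°W, 90°S): lon 265.9827, lat 118.4417.
Field (20°×10°, letters A–R): 265.9827/20 → 13 → N, 118.4417/10 → 11 → L; chars NL.
Square (2°×1°, digits 0–9): 5.9827/2 → 2, 8.4417/1 → 8; chars 28.
Subsquare (5′×2.5′, letters a–x): 1.9827/0.0833333 → 23 → x, 0.4417/0.0416667 → 10 → k; chars xk.

NL28xk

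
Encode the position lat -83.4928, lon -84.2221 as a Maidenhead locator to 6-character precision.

EA76vm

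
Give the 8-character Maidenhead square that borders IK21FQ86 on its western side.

Longitude extended square 8; −1 → 7.
The latitude characters are unchanged.

IK21fq76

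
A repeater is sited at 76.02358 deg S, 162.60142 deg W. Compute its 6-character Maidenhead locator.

AB83qx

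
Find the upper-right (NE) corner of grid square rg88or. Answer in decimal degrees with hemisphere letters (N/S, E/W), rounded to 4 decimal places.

Field R=17, G=6: +17·20° lon, +6·10° lat → SW at lon 160°, lat -30°.
Square 8, 8: +8·2° lon, +8·1° lat → SW at lon 176°, lat -22°.
Subsquare o=14, r=17: +14·0.0833333° lon, +17·0.0416667° lat → SW at lon 177.167°, lat -21.2917°.
Cell spans 0.0833333° lon × 0.0416667° lat. NE corner is SW corner plus one full cell.
latitude 21.2500° S, longitude 177.2500° E.

21.2500° S, 177.2500° E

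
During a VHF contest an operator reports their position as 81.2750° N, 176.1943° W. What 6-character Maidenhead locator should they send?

Add 180° to longitude and 90° to latitude: 3.8057, 171.2750.
Field (20°×10°, letters A–R): 3.8057/20 → 0 → A, 171.2750/10 → 17 → R; chars AR.
Square (2°×1°, digits 0–9): 3.8057/2 → 1, 1.2750/1 → 1; chars 11.
Subsquare (5′×2.5′, letters a–x): 1.8057/0.0833333 → 21 → v, 0.2750/0.0416667 → 6 → g; chars vg.

AR11vg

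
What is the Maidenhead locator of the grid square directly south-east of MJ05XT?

Longitude subsquare x = 23; +1 → 24, wraps to 0 = a, carry into square.
Longitude square 0; +1 → 1.
Latitude subsquare t = 19; −1 → 18 = s.

MJ15as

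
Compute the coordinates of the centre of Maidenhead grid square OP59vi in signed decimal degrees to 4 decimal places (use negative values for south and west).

69.3542, 111.7917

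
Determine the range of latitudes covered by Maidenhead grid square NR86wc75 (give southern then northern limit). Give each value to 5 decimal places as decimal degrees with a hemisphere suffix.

86.10417° N, 86.10833° N

Field N=13, R=17: +13·20° lon, +17·10° lat → SW at lon 80°, lat 80°.
Square 8, 6: +8·2° lon, +6·1° lat → SW at lon 96°, lat 86°.
Subsquare w=22, c=2: +22·0.0833333° lon, +2·0.0416667° lat → SW at lon 97.8333°, lat 86.0833°.
Extended square 7, 5: +7·0.00833333° lon, +5·0.00416667° lat → SW at lon 97.8917°, lat 86.1042°.
Cell spans 0.00833333° lon × 0.00416667° lat.
south 86.10417° N, north 86.10833° N.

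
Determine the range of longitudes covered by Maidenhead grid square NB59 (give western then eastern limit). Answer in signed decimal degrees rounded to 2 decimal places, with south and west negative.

90.00, 92.00

Field N=13, B=1: +13·20° lon, +1·10° lat → SW at lon 80°, lat -80°.
Square 5, 9: +5·2° lon, +9·1° lat → SW at lon 90°, lat -71°.
Cell spans 2° lon × 1° lat.
west 90.00, east 92.00.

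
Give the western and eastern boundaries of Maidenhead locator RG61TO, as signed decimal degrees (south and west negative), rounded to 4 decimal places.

Field R=17, G=6: +17·20° lon, +6·10° lat → SW at lon 160°, lat -30°.
Square 6, 1: +6·2° lon, +1·1° lat → SW at lon 172°, lat -29°.
Subsquare t=19, o=14: +19·0.0833333° lon, +14·0.0416667° lat → SW at lon 173.583°, lat -28.4167°.
Cell spans 0.0833333° lon × 0.0416667° lat.
west 173.5833, east 173.6667.

173.5833, 173.6667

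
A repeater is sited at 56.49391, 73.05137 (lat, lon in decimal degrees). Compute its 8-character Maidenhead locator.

MO66ml68

Add 180° to longitude and 90° to latitude: 253.05137, 146.49391.
Field (20°×10°, letters A–R): lon ⌊253.05137/20⌋ = 12 → M; lat ⌊146.49391/10⌋ = 14 → O.
Square (2°×1°, digits 0–9): lon ⌊13.05137/2⌋ = 6; lat ⌊6.49391/1⌋ = 6.
Subsquare (5′×2.5′, letters a–x): lon ⌊1.05137/0.0833333⌋ = 12 → m; lat ⌊0.49391/0.0416667⌋ = 11 → l.
Extended square (30″×15″, digits 0–9): lon ⌊0.05137/0.00833333⌋ = 6; lat ⌊0.03558/0.00416667⌋ = 8.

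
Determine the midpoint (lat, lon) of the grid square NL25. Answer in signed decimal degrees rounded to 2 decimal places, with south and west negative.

Field N=13, L=11: +13·20° lon, +11·10° lat → SW at lon 80°, lat 20°.
Square 2, 5: +2·2° lon, +5·1° lat → SW at lon 84°, lat 25°.
Cell spans 2° lon × 1° lat. Centre is SW corner plus half of each.
latitude 25.50, longitude 85.00.

25.50, 85.00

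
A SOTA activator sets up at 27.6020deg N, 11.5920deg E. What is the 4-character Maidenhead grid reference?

Add 180° to longitude and 90° to latitude: 191.59, 117.60.
Field: lon ⌊191.59/20⌋ = 9 → J; lat ⌊117.60/10⌋ = 11 → L.
Square: lon ⌊11.59/2⌋ = 5; lat ⌊7.60/1⌋ = 7.

JL57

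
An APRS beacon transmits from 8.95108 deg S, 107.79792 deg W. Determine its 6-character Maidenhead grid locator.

DI61cb

Shift to the Maidenhead origin (180°W, 90°S): lon 72.2021, lat 81.0489.
Field: 72.2021/20 → 3 → D, 81.0489/10 → 8 → I; chars DI.
Square: 12.2021/2 → 6, 1.0489/1 → 1; chars 61.
Subsquare: 0.2021/0.0833333 → 2 → c, 0.0489/0.0416667 → 1 → b; chars cb.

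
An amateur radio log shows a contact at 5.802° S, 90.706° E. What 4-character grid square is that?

NI54

Offset from 180°W / 90°S: lon 270.71°, lat 84.20°.
Field (20°×10°, letters A–R): lon ⌊270.71/20⌋ = 13 → N; lat ⌊84.20/10⌋ = 8 → I.
Square (2°×1°, digits 0–9): lon ⌊10.71/2⌋ = 5; lat ⌊4.20/1⌋ = 4.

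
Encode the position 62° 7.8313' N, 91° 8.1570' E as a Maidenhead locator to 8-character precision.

NP52nd61

Shift to the Maidenhead origin (180°W, 90°S): lon 271.13595, lat 152.13052.
Field: 271.13595/20 → 13 → N, 152.13052/10 → 15 → P; chars NP.
Square: 11.13595/2 → 5, 2.13052/1 → 2; chars 52.
Subsquare: 1.13595/0.0833333 → 13 → n, 0.13052/0.0416667 → 3 → d; chars nd.
Extended square: 0.05262/0.00833333 → 6, 0.00552/0.00416667 → 1; chars 61.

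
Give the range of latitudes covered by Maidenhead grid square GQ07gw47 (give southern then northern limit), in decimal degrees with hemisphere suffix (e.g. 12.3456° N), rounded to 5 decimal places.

Field G=6, Q=16: +6·20° lon, +16·10° lat → SW at lon -60°, lat 70°.
Square 0, 7: +0·2° lon, +7·1° lat → SW at lon -60°, lat 77°.
Subsquare g=6, w=22: +6·0.0833333° lon, +22·0.0416667° lat → SW at lon -59.5°, lat 77.9167°.
Extended square 4, 7: +4·0.00833333° lon, +7·0.00416667° lat → SW at lon -59.4667°, lat 77.9458°.
Cell spans 0.00833333° lon × 0.00416667° lat.
south 77.94583° N, north 77.95000° N.

77.94583° N, 77.95000° N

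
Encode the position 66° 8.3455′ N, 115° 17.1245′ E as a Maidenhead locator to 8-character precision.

Shift to the Maidenhead origin (180°W, 90°S): lon 295.28541, lat 156.13909.
Field (20°×10°, letters A–R): 295.28541/20 → 14 → O, 156.13909/10 → 15 → P; chars OP.
Square (2°×1°, digits 0–9): 15.28541/2 → 7, 6.13909/1 → 6; chars 76.
Subsquare (5′×2.5′, letters a–x): 1.28541/0.0833333 → 15 → p, 0.13909/0.0416667 → 3 → d; chars pd.
Extended square (30″×15″, digits 0–9): 0.03541/0.00833333 → 4, 0.01409/0.00416667 → 3; chars 43.

OP76pd43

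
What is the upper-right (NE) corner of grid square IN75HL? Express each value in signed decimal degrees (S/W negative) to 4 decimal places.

45.5000, -5.3333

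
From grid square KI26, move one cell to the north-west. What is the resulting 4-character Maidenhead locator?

KI17

Longitude square 2; −1 → 1.
Latitude square 6; +1 → 7.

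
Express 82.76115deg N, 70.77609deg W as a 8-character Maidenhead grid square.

FR42os62

Shift to the Maidenhead origin (180°W, 90°S): lon 109.22391, lat 172.76115.
Field: lon ⌊109.22391/20⌋ = 5 → F; lat ⌊172.76115/10⌋ = 17 → R.
Square: lon ⌊9.22391/2⌋ = 4; lat ⌊2.76115/1⌋ = 2.
Subsquare: lon ⌊1.22391/0.0833333⌋ = 14 → o; lat ⌊0.76115/0.0416667⌋ = 18 → s.
Extended square: lon ⌊0.05724/0.00833333⌋ = 6; lat ⌊0.01115/0.00416667⌋ = 2.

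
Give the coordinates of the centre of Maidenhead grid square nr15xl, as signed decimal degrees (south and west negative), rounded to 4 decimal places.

Field N=13, R=17: +13·20° lon, +17·10° lat → SW at lon 80°, lat 80°.
Square 1, 5: +1·2° lon, +5·1° lat → SW at lon 82°, lat 85°.
Subsquare x=23, l=11: +23·0.0833333° lon, +11·0.0416667° lat → SW at lon 83.9167°, lat 85.4583°.
Cell spans 0.0833333° lon × 0.0416667° lat. Centre is SW corner plus half of each.
latitude 85.4792, longitude 83.9583.

85.4792, 83.9583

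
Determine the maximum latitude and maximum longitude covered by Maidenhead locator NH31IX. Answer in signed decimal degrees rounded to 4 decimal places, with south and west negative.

Field N=13, H=7: +13·20° lon, +7·10° lat → SW at lon 80°, lat -20°.
Square 3, 1: +3·2° lon, +1·1° lat → SW at lon 86°, lat -19°.
Subsquare i=8, x=23: +8·0.0833333° lon, +23·0.0416667° lat → SW at lon 86.6667°, lat -18.0417°.
Cell spans 0.0833333° lon × 0.0416667° lat. NE corner is SW corner plus one full cell.
latitude -18.0000, longitude 86.7500.

-18.0000, 86.7500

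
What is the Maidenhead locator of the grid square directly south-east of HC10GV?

Longitude subsquare g = 6; +1 → 7 = h.
Latitude subsquare v = 21; −1 → 20 = u.

HC10hu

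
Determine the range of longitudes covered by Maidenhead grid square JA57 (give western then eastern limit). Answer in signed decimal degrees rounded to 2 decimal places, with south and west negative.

10.00, 12.00

Field J=9, A=0: +9·20° lon, +0·10° lat → SW at lon 0°, lat -90°.
Square 5, 7: +5·2° lon, +7·1° lat → SW at lon 10°, lat -83°.
Cell spans 2° lon × 1° lat.
west 10.00, east 12.00.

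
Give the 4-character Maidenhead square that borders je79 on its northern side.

JF70

Latitude square 9; +1 → 10, wraps to 0, carry into field.
Latitude field E = 4; +1 → 5 = F.
The longitude characters are unchanged.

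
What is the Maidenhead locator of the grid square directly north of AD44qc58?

AD44qc59

Latitude extended square 8; +1 → 9.
The longitude characters are unchanged.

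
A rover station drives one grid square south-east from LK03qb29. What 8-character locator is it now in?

Longitude extended square 2; +1 → 3.
Latitude extended square 9; −1 → 8.

LK03qb38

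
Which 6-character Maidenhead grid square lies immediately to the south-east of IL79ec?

Longitude subsquare e = 4; +1 → 5 = f.
Latitude subsquare c = 2; −1 → 1 = b.

IL79fb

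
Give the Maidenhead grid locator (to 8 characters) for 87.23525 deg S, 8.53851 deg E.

JA42gs43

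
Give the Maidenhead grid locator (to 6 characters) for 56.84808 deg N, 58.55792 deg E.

LO96gu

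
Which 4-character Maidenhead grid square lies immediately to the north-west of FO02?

Longitude square 0; −1 → -1, wraps to 9, carry into field.
Longitude field F = 5; −1 → 4 = E.
Latitude square 2; +1 → 3.

EO93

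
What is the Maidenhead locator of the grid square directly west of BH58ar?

Longitude subsquare a = 0; −1 → -1, wraps to 23 = x, carry into square.
Longitude square 5; −1 → 4.
The latitude characters are unchanged.

BH48xr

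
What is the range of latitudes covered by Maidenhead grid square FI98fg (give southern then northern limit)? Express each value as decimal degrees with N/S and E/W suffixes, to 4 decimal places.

1.7500° S, 1.7083° S

Field F=5, I=8: +5·20° lon, +8·10° lat → SW at lon -80°, lat -10°.
Square 9, 8: +9·2° lon, +8·1° lat → SW at lon -62°, lat -2°.
Subsquare f=5, g=6: +5·0.0833333° lon, +6·0.0416667° lat → SW at lon -61.5833°, lat -1.75°.
Cell spans 0.0833333° lon × 0.0416667° lat.
south 1.7500° S, north 1.7083° S.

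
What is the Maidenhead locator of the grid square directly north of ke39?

KF30

Latitude square 9; +1 → 10, wraps to 0, carry into field.
Latitude field E = 4; +1 → 5 = F.
The longitude characters are unchanged.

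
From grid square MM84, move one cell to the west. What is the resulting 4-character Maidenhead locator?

MM74

Longitude square 8; −1 → 7.
The latitude characters are unchanged.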